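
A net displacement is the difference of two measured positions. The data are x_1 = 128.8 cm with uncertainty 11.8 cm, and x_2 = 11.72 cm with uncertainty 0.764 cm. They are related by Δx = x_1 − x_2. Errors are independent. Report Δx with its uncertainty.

Absolute uncertainties add in quadrature for a linear combination:
  (δx_1)² = 139;  (δx_2)² = 0.584
δΔx = √(140) = 11.8 cm
Δx = 117.1 cm.

117.1 ± 11.8 cm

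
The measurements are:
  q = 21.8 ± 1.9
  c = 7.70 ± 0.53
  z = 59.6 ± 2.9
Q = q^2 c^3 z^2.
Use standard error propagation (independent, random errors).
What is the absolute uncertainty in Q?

Products/powers → add relative errors in quadrature, weighted by exponent:
  (2·δq/q)² = (2×0.0872)² = 0.0304;  (3·δc/c)² = (3×0.0688)² = 0.0426;  (2·δz/z)² = (2×0.0487)² = 0.00947
δQ/Q = √(0.0825) = 0.287
Q = 7.71e+08, so δQ = 0.287 × 7.71e+08 = 2.21e+08.

2.21e+08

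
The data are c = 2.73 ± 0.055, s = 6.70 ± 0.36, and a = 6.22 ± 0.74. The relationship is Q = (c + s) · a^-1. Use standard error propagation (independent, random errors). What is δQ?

Let u = c + s = 9.43. δu = √(δc² + δs²) = √(0.00302 + 0.130) = 0.364, so δu/u = 0.0386.
Q is then a monomial in u, a:
δQ/Q = √((δu/u)² + (-1·δa/a)²) = √(0.00149 + 0.0142) = 0.125
Q = 1.52, so δQ = 0.125 × 1.52 = 0.190.

0.190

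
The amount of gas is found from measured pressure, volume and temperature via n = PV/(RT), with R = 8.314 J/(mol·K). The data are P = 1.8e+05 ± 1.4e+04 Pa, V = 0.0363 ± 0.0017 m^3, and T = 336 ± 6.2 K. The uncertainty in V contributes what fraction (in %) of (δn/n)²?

(δn/n)² = (1·δP/P)² + (1·δV/V)² + (-1·δT/T)²
  P term: (1×0.0778)² = 0.00605
  V term: (1×0.0468)² = 0.00219
  T term: (-1×0.0185)² = 0.000340
Total = 0.00858. Share from V = 0.00219/0.00858 = 0.256.

25.6%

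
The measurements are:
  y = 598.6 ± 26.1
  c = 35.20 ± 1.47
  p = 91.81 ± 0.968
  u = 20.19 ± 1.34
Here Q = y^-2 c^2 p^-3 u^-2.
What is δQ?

Since Q is a product/quotient, work with relative uncertainties:
  (-2·δy/y)² = (-2×0.0436)² = 0.00760;  (2·δc/c)² = (2×0.0418)² = 0.00698;  (-3·δp/p)² = (-3×0.0105)² = 0.00100;  (-2·δu/u)² = (-2×0.0664)² = 0.0176
δQ/Q = √(0.0332) = 0.182
Q = 1.096e-11, so δQ = 0.182 × 1.096e-11 = 2e-12.

2e-12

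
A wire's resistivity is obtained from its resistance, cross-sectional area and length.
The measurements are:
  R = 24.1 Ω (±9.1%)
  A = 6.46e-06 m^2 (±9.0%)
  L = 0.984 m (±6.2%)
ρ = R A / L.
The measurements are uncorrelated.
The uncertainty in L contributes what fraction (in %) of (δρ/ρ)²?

(δρ/ρ)² = (1·δR/R)² + (1·δA/A)² + (-1·δL/L)²
  R term: (1×0.0910)² = 0.00828
  A term: (1×0.0900)² = 0.00810
  L term: (-1×0.0620)² = 0.00384
Total = 0.0202. Share from L = 0.00384/0.0202 = 0.190.

19.0%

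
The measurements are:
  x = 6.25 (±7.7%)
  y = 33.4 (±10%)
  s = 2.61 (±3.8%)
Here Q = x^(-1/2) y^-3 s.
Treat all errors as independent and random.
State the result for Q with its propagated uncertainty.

(2.80 ± 0.854) × 10^-5

For a monomial Q ∝ x^(-1/2), y^-3, s, fractional errors add in quadrature:
  (−½·δx/x)² = (-0.5×0.0770)² = 0.00148;  (-3·δy/y)² = (-3×0.100)² = 0.0900;  (1·δs/s)² = (1×0.0380)² = 0.00144
δQ/Q = √(0.0929) = 0.305
Q = 2.8e-05, so δQ = 0.305 × 2.8e-05 = 8.54e-06.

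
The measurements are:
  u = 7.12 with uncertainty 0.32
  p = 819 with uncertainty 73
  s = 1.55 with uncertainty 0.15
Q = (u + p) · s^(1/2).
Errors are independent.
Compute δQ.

104

Let w = u + p = 826. δw = √(δu² + δp²) = √(0.102 + 5330) = 73.0, so δw/w = 0.0884.
Q is then a monomial in w, s:
δQ/Q = √((δw/w)² + (½·δs/s)²) = √(0.00781 + 0.00234) = 0.101
Q = 1030, so δQ = 0.101 × 1030 = 104.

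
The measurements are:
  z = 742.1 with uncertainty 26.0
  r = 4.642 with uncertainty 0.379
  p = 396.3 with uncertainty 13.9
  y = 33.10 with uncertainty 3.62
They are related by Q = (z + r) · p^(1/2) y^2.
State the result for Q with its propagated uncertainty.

(1.629 ± 0.362) × 10^7

Let u = z + r = 746.7. δu = √(δz² + δr²) = √(676 + 0.144) = 26.0, so δu/u = 0.0348.
Q is then a monomial in u, p, y:
δQ/Q = √((δu/u)² + (½·δp/p)² + (2·δy/y)²) = √(0.00121 + 0.000308 + 0.0478) = 0.222
Q = 1.629e+07, so δQ = 0.222 × 1.629e+07 = 3.62e+06.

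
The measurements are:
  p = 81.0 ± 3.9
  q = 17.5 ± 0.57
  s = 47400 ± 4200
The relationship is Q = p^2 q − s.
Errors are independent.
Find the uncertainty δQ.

12400

Let w = p^2·q = 1.15e+05. δw/w = √((2·δp/p)² + (1·δq/q)²) = √(0.00927 + 0.00106) = 0.102, so δw = 11700.
Q = w − s: δQ = √(δw² + δs²) = √(1.36e+08 + 1.76e+07) = 12400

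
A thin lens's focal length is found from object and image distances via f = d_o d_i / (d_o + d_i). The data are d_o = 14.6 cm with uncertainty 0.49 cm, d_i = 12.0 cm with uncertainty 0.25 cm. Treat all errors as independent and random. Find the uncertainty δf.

0.125 cm

∂f/∂d_o = (d_i/(d_o+d_i))² = 0.204;  ∂f/∂d_i = (d_o/(d_o+d_i))² = 0.301
δf = √((∂f/∂d_o · δd_o)² + (∂f/∂d_i · δd_i)²) = √(0.00994 + 0.00567) = 0.125 cm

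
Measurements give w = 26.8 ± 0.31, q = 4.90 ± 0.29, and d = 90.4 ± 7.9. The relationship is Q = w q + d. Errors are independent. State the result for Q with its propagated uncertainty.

Let p = w·q = 131. δp/p = √((1·δw/w)² + (1·δq/q)²) = √(0.000134 + 0.00350) = 0.0603, so δp = 7.92.
Q = p + d: δQ = √(δp² + δd²) = √(62.7 + 62.4) = 11.2
Q = 222.

222 ± 11.2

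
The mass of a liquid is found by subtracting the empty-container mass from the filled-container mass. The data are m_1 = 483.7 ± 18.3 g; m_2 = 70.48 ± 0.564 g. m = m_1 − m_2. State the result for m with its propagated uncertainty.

Absolute uncertainties add in quadrature for a linear combination:
  (δm_1)² = 335;  (δm_2)² = 0.318
δm = √(335) = 18.3 g
m = 413.2 g.

413.2 ± 18.3 g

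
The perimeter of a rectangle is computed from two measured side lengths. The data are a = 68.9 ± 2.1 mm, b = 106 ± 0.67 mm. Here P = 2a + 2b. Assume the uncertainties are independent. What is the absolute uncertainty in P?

4.41 mm

Each term contributes (cᵢ δxᵢ)² to (δP)²:
  (2·δa)² = 17.6;  (2·δb)² = 1.80
δP = √(19.4) = 4.41 mm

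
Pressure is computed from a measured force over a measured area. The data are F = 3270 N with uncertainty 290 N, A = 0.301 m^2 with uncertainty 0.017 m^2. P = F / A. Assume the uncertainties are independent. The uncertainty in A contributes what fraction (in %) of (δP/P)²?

28.9%

(δP/P)² = (1·δF/F)² + (-1·δA/A)²
  F term: (1×0.0887)² = 0.00787
  A term: (-1×0.0565)² = 0.00319
Total = 0.0111. Share from A = 0.00319/0.0111 = 0.289.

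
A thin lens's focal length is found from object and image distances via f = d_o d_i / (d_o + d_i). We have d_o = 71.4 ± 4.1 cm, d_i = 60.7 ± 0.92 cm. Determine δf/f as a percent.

∂f/∂d_o = (d_i/(d_o+d_i))² = 0.211;  ∂f/∂d_i = (d_o/(d_o+d_i))² = 0.292
δf = √((∂f/∂d_o · δd_o)² + (∂f/∂d_i · δd_i)²) = √(0.749 + 0.0722) = 0.906 cm
f = 32.8 cm, so δf/f = 0.906/32.8 = 0.0276.

2.76%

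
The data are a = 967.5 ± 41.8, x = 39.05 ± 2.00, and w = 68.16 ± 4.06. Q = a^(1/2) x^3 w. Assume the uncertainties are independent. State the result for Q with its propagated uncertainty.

(1.262 ± 0.210) × 10^8

Products/powers → add relative errors in quadrature, weighted by exponent:
  (½·δa/a)² = (0.5×0.0432)² = 0.000467;  (3·δx/x)² = (3×0.0512)² = 0.0236;  (1·δw/w)² = (1×0.0596)² = 0.00355
δQ/Q = √(0.0276) = 0.166
Q = 1.262e+08, so δQ = 0.166 × 1.262e+08 = 2.1e+07.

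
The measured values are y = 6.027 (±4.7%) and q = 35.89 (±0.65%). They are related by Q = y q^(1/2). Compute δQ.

1.70

Q is a product of powers, so relative uncertainties combine in quadrature:
  (1·δy/y)² = (1×0.0470)² = 0.00221;  (½·δq/q)² = (0.5×0.00650)² = 1.06e-05
δQ/Q = √(0.00222) = 0.0471
Q = 36.11, so δQ = 0.0471 × 36.11 = 1.70.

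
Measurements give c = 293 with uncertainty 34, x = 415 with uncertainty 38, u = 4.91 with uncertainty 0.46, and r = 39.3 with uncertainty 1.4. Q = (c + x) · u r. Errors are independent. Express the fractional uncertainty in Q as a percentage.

12.3%

Let w = c + x = 708. δw = √(δc² + δx²) = √(1160 + 1440) = 51.0, so δw/w = 0.0720.
Q is then a monomial in w, u, r:
δQ/Q = √((δw/w)² + (1·δu/u)² + (1·δr/r)²) = √(0.00519 + 0.00878 + 0.00127) = 0.123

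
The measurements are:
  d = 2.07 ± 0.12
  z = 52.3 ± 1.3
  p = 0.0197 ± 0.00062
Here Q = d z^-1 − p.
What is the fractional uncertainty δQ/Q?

0.129

Let w = d·z^-1 = 0.0396. δw/w = √((1·δd/d)² + (-1·δz/z)²) = √(0.00336 + 0.000618) = 0.0631, so δw = 0.00250.
Q = w − p: δQ = √(δw² + δp²) = √(6.23e-06 + 3.84e-07) = 0.00257
Q = 0.0199, so δQ/Q = 0.00257/0.0199 = 0.129.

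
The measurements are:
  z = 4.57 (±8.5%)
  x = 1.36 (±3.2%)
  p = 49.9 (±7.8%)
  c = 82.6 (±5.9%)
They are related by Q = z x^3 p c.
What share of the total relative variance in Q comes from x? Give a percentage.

35.4%

(δQ/Q)² = (1·δz/z)² + (3·δx/x)² + (1·δp/p)² + (1·δc/c)²
  z term: (1×0.0850)² = 0.00723
  x term: (3×0.0320)² = 0.00922
  p term: (1×0.0780)² = 0.00608
  c term: (1×0.0590)² = 0.00348
Total = 0.0260. Share from x = 0.00922/0.0260 = 0.354.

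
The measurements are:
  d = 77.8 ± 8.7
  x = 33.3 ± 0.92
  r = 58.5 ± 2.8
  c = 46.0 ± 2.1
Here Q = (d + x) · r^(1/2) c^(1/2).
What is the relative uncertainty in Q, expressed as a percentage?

8.54%

Let u = d + x = 111. δu = √(δd² + δx²) = √(75.7 + 0.846) = 8.75, so δu/u = 0.0787.
Q is then a monomial in u, r, c:
δQ/Q = √((δu/u)² + (½·δr/r)² + (½·δc/c)²) = √(0.00620 + 0.000573 + 0.000521) = 0.0854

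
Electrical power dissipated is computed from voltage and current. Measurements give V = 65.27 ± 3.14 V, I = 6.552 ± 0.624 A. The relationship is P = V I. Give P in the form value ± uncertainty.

For a monomial P ∝ V, I, fractional errors add in quadrature:
  (1·δV/V)² = (1×0.0481)² = 0.00231;  (1·δI/I)² = (1×0.0952)² = 0.00907
δP/P = √(0.0114) = 0.107
P = 427.6 W, so δP = 0.107 × 427.6 = 45.6 W.

427.6 ± 45.6 W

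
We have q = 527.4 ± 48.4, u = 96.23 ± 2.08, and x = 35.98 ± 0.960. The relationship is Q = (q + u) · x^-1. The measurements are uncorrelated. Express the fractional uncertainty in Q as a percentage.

8.21%

Let w = q + u = 623.6. δw = √(δq² + δu²) = √(2340 + 4.33) = 48.4, so δw/w = 0.0777.
Q is then a monomial in w, x:
δQ/Q = √((δw/w)² + (-1·δx/x)²) = √(0.00603 + 0.000712) = 0.0821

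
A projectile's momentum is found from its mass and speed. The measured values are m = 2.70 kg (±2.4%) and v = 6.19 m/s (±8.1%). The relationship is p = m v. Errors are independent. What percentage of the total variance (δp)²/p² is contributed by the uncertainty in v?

91.9%

(δp/p)² = (1·δm/m)² + (1·δv/v)²
  m term: (1×0.0240)² = 0.000576
  v term: (1×0.0810)² = 0.00656
Total = 0.00714. Share from v = 0.00656/0.00714 = 0.919.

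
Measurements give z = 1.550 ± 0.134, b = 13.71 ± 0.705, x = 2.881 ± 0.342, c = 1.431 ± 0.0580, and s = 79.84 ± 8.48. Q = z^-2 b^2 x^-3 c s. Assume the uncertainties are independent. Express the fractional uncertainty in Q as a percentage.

42.5%

Q is a product of powers, so relative uncertainties combine in quadrature:
  (-2·δz/z)² = (-2×0.0865)² = 0.0299;  (2·δb/b)² = (2×0.0514)² = 0.0106;  (-3·δx/x)² = (-3×0.119)² = 0.127;  (1·δc/c)² = (1×0.0405)² = 0.00164;  (1·δs/s)² = (1×0.106)² = 0.0113
δQ/Q = √(0.180) = 0.425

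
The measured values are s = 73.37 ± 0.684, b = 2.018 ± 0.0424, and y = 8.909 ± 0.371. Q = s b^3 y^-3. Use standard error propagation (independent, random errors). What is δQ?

0.120

Q is a product of powers, so relative uncertainties combine in quadrature:
  (1·δs/s)² = (1×0.00932)² = 8.69e-05;  (3·δb/b)² = (3×0.0210)² = 0.00397;  (-3·δy/y)² = (-3×0.0416)² = 0.0156
δQ/Q = √(0.0197) = 0.140
Q = 0.8527, so δQ = 0.140 × 0.8527 = 0.120.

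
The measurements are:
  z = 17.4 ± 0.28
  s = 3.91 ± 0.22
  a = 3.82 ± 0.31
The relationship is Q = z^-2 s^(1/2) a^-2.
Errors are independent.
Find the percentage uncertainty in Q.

Relative error in a monomial: (δQ/Q)² = Σ (nᵢ · δxᵢ/xᵢ)².
  (-2·δz/z)² = (-2×0.0161)² = 0.00104;  (½·δs/s)² = (0.5×0.0563)² = 0.000791;  (-2·δa/a)² = (-2×0.0812)² = 0.0263
δQ/Q = √(0.0282) = 0.168

16.8%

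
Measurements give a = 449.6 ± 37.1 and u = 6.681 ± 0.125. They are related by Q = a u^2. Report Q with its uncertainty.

20070 ± 1820

For a monomial Q ∝ a, u^2, fractional errors add in quadrature:
  (1·δa/a)² = (1×0.0825)² = 0.00681;  (2·δu/u)² = (2×0.0187)² = 0.00140
δQ/Q = √(0.00821) = 0.0906
Q = 20070, so δQ = 0.0906 × 20070 = 1820.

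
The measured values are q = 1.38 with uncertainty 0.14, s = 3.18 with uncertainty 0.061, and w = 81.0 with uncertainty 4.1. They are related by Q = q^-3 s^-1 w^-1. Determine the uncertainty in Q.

Since Q is a product/quotient, work with relative uncertainties:
  (-3·δq/q)² = (-3×0.101)² = 0.0926;  (-1·δs/s)² = (-1×0.0192)² = 0.000368;  (-1·δw/w)² = (-1×0.0506)² = 0.00256
δQ/Q = √(0.0956) = 0.309
Q = 0.00148, so δQ = 0.309 × 0.00148 = 0.000457.

0.000457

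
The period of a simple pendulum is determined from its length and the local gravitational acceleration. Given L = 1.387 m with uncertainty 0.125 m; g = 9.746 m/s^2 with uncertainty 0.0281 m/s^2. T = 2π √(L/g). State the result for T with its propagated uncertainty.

2.370 ± 0.107 s

Each factor contributes (exponent × relative error)² to (δT/T)²:
  (½·δL/L)² = (0.5×0.0901)² = 0.00203;  (−½·δg/g)² = (-0.5×0.00288)² = 2.08e-06
δT/T = √(0.00203) = 0.0451
T = 2.370 s, so δT = 0.0451 × 2.370 = 0.107 s.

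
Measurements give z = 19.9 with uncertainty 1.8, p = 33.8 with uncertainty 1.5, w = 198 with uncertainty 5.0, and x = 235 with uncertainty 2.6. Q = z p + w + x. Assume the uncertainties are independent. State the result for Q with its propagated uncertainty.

1110 ± 68.0

Let h = z·p = 673. δh/h = √((1·δz/z)² + (1·δp/p)²) = √(0.00818 + 0.00197) = 0.101, so δh = 67.8.
Q = h + w + x: δQ = √(δh² + δw² + δx²) = √(4590 + 25.0 + 6.76) = 68.0
Q = 1110.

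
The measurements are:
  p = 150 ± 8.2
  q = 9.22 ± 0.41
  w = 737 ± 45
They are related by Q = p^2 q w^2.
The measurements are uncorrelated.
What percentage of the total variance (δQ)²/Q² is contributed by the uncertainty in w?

51.7%

(δQ/Q)² = (2·δp/p)² + (1·δq/q)² + (2·δw/w)²
  p term: (2×0.0547)² = 0.0120
  q term: (1×0.0445)² = 0.00198
  w term: (2×0.0611)² = 0.0149
Total = 0.0288. Share from w = 0.0149/0.0288 = 0.517.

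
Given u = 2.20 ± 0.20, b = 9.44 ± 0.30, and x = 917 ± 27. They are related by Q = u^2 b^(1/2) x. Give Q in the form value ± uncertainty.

13600 ± 2520

Q is a product of powers, so relative uncertainties combine in quadrature:
  (2·δu/u)² = (2×0.0909)² = 0.0331;  (½·δb/b)² = (0.5×0.0318)² = 0.000252;  (1·δx/x)² = (1×0.0294)² = 0.000867
δQ/Q = √(0.0342) = 0.185
Q = 13600, so δQ = 0.185 × 13600 = 2520.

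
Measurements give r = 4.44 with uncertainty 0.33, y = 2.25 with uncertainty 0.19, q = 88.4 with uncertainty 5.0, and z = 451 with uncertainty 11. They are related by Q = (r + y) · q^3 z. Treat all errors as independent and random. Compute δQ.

3.76e+08

Let u = r + y = 6.69. δu = √(δr² + δy²) = √(0.109 + 0.0361) = 0.381, so δu/u = 0.0569.
Q is then a monomial in u, q, z:
δQ/Q = √((δu/u)² + (3·δq/q)² + (1·δz/z)²) = √(0.00324 + 0.0288 + 0.000595) = 0.181
Q = 2.08e+09, so δQ = 0.181 × 2.08e+09 = 3.76e+08.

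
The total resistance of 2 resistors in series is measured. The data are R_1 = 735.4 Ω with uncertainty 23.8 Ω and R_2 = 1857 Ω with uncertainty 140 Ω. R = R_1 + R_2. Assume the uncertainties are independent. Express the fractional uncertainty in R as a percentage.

5.48%

R is a linear combination, so absolute uncertainties add in quadrature:
  (δR_1)² = 566;  (δR_2)² = 19600
δR = √(20200) = 142 Ω
R = 2592 Ω, so δR/R = 142/2592 = 0.0548.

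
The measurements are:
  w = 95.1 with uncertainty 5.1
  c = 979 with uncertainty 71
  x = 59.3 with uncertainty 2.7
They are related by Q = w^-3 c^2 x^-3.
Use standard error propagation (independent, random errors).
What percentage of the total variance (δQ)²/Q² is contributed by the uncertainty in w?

39.5%

(δQ/Q)² = (-3·δw/w)² + (2·δc/c)² + (-3·δx/x)²
  w term: (-3×0.0536)² = 0.0259
  c term: (2×0.0725)² = 0.0210
  x term: (-3×0.0455)² = 0.0187
Total = 0.0656. Share from w = 0.0259/0.0656 = 0.395.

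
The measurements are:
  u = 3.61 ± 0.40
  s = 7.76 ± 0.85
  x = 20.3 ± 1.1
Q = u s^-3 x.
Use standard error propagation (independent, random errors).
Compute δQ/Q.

Since Q is a product/quotient, work with relative uncertainties:
  (1·δu/u)² = (1×0.111)² = 0.0123;  (-3·δs/s)² = (-3×0.110)² = 0.108;  (1·δx/x)² = (1×0.0542)² = 0.00294
δQ/Q = √(0.123) = 0.351

0.351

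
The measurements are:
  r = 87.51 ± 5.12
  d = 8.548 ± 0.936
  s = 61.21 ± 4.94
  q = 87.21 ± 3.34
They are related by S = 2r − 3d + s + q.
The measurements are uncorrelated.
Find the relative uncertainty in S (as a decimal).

0.0409

S is a linear combination, so absolute uncertainties add in quadrature:
  (2·δr)² = 105;  (3·δd)² = 7.88;  (δs)² = 24.4;  (δq)² = 11.2
δS = √(148) = 12.2
S = 297.8, so δS/S = 12.2/297.8 = 0.0409.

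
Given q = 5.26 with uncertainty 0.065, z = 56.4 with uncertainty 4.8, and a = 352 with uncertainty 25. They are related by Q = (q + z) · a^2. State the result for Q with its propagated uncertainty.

Let u = q + z = 61.7. δu = √(δq² + δz²) = √(0.00423 + 23.0) = 4.80, so δu/u = 0.0779.
Q is then a monomial in u, a:
δQ/Q = √((δu/u)² + (2·δa/a)²) = √(0.00606 + 0.0202) = 0.162
Q = 7.64e+06, so δQ = 0.162 × 7.64e+06 = 1.24e+06.

(7.64 ± 1.24) × 10^6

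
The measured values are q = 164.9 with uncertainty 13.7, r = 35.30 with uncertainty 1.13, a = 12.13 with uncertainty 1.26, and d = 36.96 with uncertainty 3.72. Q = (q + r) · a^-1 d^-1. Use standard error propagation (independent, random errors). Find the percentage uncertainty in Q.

16.0%

Let u = q + r = 200.2. δu = √(δq² + δr²) = √(188 + 1.28) = 13.7, so δu/u = 0.0687.
Q is then a monomial in u, a, d:
δQ/Q = √((δu/u)² + (-1·δa/a)² + (-1·δd/d)²) = √(0.00471 + 0.0108 + 0.0101) = 0.160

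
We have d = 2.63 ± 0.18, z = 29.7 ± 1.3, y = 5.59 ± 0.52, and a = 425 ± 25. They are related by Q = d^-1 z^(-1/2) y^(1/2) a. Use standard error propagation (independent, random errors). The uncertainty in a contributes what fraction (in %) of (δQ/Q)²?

(δQ/Q)² = (-1·δd/d)² + (−½·δz/z)² + (½·δy/y)² + (1·δa/a)²
  d term: (-1×0.0684)² = 0.00468
  z term: (-0.5×0.0438)² = 0.000479
  y term: (0.5×0.0930)² = 0.00216
  a term: (1×0.0588)² = 0.00346
Total = 0.0108. Share from a = 0.00346/0.0108 = 0.321.

32.1%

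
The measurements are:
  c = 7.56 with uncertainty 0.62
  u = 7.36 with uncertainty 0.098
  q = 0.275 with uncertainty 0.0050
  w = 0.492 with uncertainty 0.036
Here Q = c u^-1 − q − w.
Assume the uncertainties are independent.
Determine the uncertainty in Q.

0.0928

Let p = c·u^-1 = 1.03. δp/p = √((1·δc/c)² + (-1·δu/u)²) = √(0.00673 + 0.000177) = 0.0831, so δp = 0.0853.
Q = p − q − w: δQ = √(δp² + δq² + δw²) = √(0.00728 + 2.5e-05 + 0.00130) = 0.0928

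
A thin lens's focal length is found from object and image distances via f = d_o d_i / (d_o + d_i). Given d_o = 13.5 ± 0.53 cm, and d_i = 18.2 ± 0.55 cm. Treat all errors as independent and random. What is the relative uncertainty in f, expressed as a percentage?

2.60%

∂f/∂d_o = (d_i/(d_o+d_i))² = 0.330;  ∂f/∂d_i = (d_o/(d_o+d_i))² = 0.181
δf = √((∂f/∂d_o · δd_o)² + (∂f/∂d_i · δd_i)²) = √(0.0305 + 0.00995) = 0.201 cm
f = 7.75 cm, so δf/f = 0.201/7.75 = 0.0260.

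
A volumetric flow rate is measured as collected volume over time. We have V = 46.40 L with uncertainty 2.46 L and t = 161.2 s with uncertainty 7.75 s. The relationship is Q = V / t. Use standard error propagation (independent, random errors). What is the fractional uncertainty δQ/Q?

Since Q is a product/quotient, work with relative uncertainties:
  (1·δV/V)² = (1×0.0530)² = 0.00281;  (-1·δt/t)² = (-1×0.0481)² = 0.00231
δQ/Q = √(0.00512) = 0.0716

0.0716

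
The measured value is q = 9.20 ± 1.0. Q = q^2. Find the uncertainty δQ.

Q ∝ q^2, so δQ/Q = |2| · δq/q = 2 × 0.109 = 0.217.
Q = 84.6, so δQ = 0.217 × 84.6 = 18.4.

18.4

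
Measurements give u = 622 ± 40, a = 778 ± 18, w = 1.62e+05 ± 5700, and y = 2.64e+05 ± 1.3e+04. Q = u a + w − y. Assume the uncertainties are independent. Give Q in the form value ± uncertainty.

(3.82 ± 0.360) × 10^5

Let p = u·a = 4.84e+05. δp/p = √((1·δu/u)² + (1·δa/a)²) = √(0.00414 + 0.000535) = 0.0683, so δp = 33100.
Q = p + w − y: δQ = √(δp² + δw² + δy²) = √(1.09e+09 + 3.25e+07 + 1.69e+08) = 36000
Q = 3.82e+05.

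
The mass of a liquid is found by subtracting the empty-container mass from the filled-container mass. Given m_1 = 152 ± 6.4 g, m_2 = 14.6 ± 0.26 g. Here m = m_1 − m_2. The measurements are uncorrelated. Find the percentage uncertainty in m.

4.66%

For a sum/difference, combine absolute errors in quadrature:
  (δm_1)² = 41.0;  (δm_2)² = 0.0676
δm = √(41.0) = 6.41 g
m = 137 g, so δm/m = 6.41/137 = 0.0466.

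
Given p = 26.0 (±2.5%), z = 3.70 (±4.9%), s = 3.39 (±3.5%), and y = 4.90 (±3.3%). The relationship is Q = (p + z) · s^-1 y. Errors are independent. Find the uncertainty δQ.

Let u = p + z = 29.7. δu = √(δp² + δz²) = √(0.423 + 0.0329) = 0.675, so δu/u = 0.0227.
Q is then a monomial in u, s, y:
δQ/Q = √((δu/u)² + (-1·δs/s)² + (1·δy/y)²) = √(0.000516 + 0.00123 + 0.00109) = 0.0532
Q = 42.9, so δQ = 0.0532 × 42.9 = 2.28.

2.28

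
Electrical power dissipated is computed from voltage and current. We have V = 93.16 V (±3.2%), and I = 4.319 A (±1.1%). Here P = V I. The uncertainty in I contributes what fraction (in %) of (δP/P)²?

(δP/P)² = (1·δV/V)² + (1·δI/I)²
  V term: (1×0.0320)² = 0.00102
  I term: (1×0.0110)² = 0.000121
Total = 0.00114. Share from I = 0.000121/0.00114 = 0.106.

10.6%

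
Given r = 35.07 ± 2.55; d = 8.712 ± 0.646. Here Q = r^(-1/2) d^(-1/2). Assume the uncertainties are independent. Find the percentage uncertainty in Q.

Products/powers → add relative errors in quadrature, weighted by exponent:
  (−½·δr/r)² = (-0.5×0.0727)² = 0.00132;  (−½·δd/d)² = (-0.5×0.0742)² = 0.00137
δQ/Q = √(0.00270) = 0.0519

5.19%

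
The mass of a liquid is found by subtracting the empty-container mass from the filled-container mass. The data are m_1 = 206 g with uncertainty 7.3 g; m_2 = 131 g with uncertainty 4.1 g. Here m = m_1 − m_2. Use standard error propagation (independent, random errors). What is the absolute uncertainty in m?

8.37 g

m is a linear combination, so absolute uncertainties add in quadrature:
  (δm_1)² = 53.3;  (δm_2)² = 16.8
δm = √(70.1) = 8.37 g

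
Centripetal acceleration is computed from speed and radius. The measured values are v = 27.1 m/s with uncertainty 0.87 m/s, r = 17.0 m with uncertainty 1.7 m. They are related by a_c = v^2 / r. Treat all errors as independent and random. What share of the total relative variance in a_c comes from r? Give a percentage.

(δa_c/a_c)² = (2·δv/v)² + (-1·δr/r)²
  v term: (2×0.0321)² = 0.00412
  r term: (-1×0.100)² = 0.0100
Total = 0.0141. Share from r = 0.0100/0.0141 = 0.708.

70.8%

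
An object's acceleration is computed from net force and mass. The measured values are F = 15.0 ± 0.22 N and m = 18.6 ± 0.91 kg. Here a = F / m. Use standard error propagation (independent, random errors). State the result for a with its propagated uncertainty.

0.806 ± 0.0412 m/s^2

Products/powers → add relative errors in quadrature, weighted by exponent:
  (1·δF/F)² = (1×0.0147)² = 0.000215;  (-1·δm/m)² = (-1×0.0489)² = 0.00239
δa/a = √(0.00261) = 0.0511
a = 0.806 m/s^2, so δa = 0.0511 × 0.806 = 0.0412 m/s^2.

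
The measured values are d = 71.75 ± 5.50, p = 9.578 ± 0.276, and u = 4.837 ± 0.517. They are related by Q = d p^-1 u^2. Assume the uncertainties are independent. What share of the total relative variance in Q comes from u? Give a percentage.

(δQ/Q)² = (1·δd/d)² + (-1·δp/p)² + (2·δu/u)²
  d term: (1×0.0767)² = 0.00588
  p term: (-1×0.0288)² = 0.000830
  u term: (2×0.107)² = 0.0457
Total = 0.0524. Share from u = 0.0457/0.0524 = 0.872.

87.2%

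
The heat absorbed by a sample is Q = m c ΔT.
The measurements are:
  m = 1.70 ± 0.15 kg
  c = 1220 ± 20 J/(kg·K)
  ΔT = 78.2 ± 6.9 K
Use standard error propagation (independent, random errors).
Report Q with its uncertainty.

Since Q is a product/quotient, work with relative uncertainties:
  (1·δm/m)² = (1×0.0882)² = 0.00779;  (1·δc/c)² = (1×0.0164)² = 0.000269;  (1·δΔT/ΔT)² = (1×0.0882)² = 0.00779
δQ/Q = √(0.0158) = 0.126
Q = 1.62e+05 J, so δQ = 0.126 × 1.62e+05 = 20400 J.

(1.62 ± 0.204) × 10^5 J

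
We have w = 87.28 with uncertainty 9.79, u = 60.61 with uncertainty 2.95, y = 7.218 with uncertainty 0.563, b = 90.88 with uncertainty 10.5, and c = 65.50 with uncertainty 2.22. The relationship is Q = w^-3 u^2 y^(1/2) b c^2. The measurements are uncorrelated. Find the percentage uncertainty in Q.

37.7%

Since Q is a product/quotient, work with relative uncertainties:
  (-3·δw/w)² = (-3×0.112)² = 0.113;  (2·δu/u)² = (2×0.0487)² = 0.00948;  (½·δy/y)² = (0.5×0.0780)² = 0.00152;  (1·δb/b)² = (1×0.116)² = 0.0133;  (2·δc/c)² = (2×0.0339)² = 0.00459
δQ/Q = √(0.142) = 0.377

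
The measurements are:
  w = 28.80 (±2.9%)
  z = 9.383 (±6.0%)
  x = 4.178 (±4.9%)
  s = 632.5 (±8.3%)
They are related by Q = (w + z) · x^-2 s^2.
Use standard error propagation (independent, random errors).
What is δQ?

1.7e+05

Let u = w + z = 38.18. δu = √(δw² + δz²) = √(0.698 + 0.317) = 1.01, so δu/u = 0.0264.
Q is then a monomial in u, x, s:
δQ/Q = √((δu/u)² + (-2·δx/x)² + (2·δs/s)²) = √(0.000696 + 0.00960 + 0.0276) = 0.195
Q = 875100, so δQ = 0.195 × 875100 = 1.7e+05.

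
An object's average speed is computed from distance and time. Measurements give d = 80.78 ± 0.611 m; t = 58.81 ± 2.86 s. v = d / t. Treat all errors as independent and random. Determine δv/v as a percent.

Each factor contributes (exponent × relative error)² to (δv/v)²:
  (1·δd/d)² = (1×0.00756)² = 5.72e-05;  (-1·δt/t)² = (-1×0.0486)² = 0.00236
δv/v = √(0.00242) = 0.0492

4.92%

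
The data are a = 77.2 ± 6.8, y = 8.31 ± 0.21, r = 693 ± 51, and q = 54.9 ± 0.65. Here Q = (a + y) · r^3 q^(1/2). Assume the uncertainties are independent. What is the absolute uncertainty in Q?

4.95e+10

Let u = a + y = 85.5. δu = √(δa² + δy²) = √(46.2 + 0.0441) = 6.80, so δu/u = 0.0796.
Q is then a monomial in u, r, q:
δQ/Q = √((δu/u)² + (3·δr/r)² + (½·δq/q)²) = √(0.00633 + 0.0487 + 3.5e-05) = 0.235
Q = 2.11e+11, so δQ = 0.235 × 2.11e+11 = 4.95e+10.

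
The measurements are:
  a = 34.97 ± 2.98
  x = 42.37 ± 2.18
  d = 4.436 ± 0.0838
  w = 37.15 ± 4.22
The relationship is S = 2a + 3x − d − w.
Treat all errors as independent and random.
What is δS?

Each term contributes (cᵢ δxᵢ)² to (δS)²:
  (2·δa)² = 35.5;  (3·δx)² = 42.8;  (δd)² = 0.00702;  (δw)² = 17.8
δS = √(96.1) = 9.80

9.80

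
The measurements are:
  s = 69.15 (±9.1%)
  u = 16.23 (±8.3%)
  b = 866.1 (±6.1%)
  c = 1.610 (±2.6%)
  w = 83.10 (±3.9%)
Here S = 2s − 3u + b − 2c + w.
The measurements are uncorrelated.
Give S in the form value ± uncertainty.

For a sum/difference, combine absolute errors in quadrature:
  (2·δs)² = 158;  (3·δu)² = 16.3;  (δb)² = 2790;  (2·δc)² = 0.00701;  (δw)² = 10.5
δS = √(2980) = 54.6
S = 1036.

1036 ± 54.6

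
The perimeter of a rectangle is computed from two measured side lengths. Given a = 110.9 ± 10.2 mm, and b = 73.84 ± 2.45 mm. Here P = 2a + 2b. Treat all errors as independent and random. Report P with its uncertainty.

Each term contributes (cᵢ δxᵢ)² to (δP)²:
  (2·δa)² = 416;  (2·δb)² = 24.0
δP = √(440) = 21.0 mm
P = 369.5 mm.

369.5 ± 21.0 mm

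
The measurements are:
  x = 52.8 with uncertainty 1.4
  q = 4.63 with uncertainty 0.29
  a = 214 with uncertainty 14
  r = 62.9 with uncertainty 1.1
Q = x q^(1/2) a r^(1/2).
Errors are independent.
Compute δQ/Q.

For a monomial Q ∝ x, q^(1/2), a, r^(1/2), fractional errors add in quadrature:
  (1·δx/x)² = (1×0.0265)² = 0.000703;  (½·δq/q)² = (0.5×0.0626)² = 0.000981;  (1·δa/a)² = (1×0.0654)² = 0.00428;  (½·δr/r)² = (0.5×0.0175)² = 7.65e-05
δQ/Q = √(0.00604) = 0.0777

0.0777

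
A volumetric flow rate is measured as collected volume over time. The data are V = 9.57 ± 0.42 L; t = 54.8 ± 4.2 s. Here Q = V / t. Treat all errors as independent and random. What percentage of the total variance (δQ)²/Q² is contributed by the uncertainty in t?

75.3%

(δQ/Q)² = (1·δV/V)² + (-1·δt/t)²
  V term: (1×0.0439)² = 0.00193
  t term: (-1×0.0766)² = 0.00587
Total = 0.00780. Share from t = 0.00587/0.00780 = 0.753.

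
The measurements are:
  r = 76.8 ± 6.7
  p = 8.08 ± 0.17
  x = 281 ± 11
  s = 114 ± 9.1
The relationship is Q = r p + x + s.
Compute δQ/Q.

Let w = r·p = 621. δw/w = √((1·δr/r)² + (1·δp/p)²) = √(0.00761 + 0.000443) = 0.0897, so δw = 55.7.
Q = w + x + s: δQ = √(δw² + δx² + δs²) = √(3100 + 121 + 82.8) = 57.5
Q = 1020, so δQ/Q = 57.5/1020 = 0.0566.

0.0566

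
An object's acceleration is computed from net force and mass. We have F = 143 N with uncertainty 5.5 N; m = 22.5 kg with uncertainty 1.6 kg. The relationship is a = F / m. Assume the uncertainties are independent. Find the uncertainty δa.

0.514 m/s^2

Relative error in a monomial: (δa/a)² = Σ (nᵢ · δxᵢ/xᵢ)².
  (1·δF/F)² = (1×0.0385)² = 0.00148;  (-1·δm/m)² = (-1×0.0711)² = 0.00506
δa/a = √(0.00654) = 0.0808
a = 6.36 m/s^2, so δa = 0.0808 × 6.36 = 0.514 m/s^2.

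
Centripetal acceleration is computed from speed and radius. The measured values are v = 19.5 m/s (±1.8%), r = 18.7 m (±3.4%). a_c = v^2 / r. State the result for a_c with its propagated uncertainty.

20.3 ± 1.01 m/s^2

For a monomial a_c ∝ v^2, r^-1, fractional errors add in quadrature:
  (2·δv/v)² = (2×0.0180)² = 0.00130;  (-1·δr/r)² = (-1×0.0340)² = 0.00116
δa_c/a_c = √(0.00245) = 0.0495
a_c = 20.3 m/s^2, so δa_c = 0.0495 × 20.3 = 1.01 m/s^2.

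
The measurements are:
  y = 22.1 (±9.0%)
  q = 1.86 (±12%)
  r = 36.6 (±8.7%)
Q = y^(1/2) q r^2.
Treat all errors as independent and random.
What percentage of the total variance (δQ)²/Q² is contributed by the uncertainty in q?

(δQ/Q)² = (½·δy/y)² + (1·δq/q)² + (2·δr/r)²
  y term: (0.5×0.0900)² = 0.00202
  q term: (1×0.120)² = 0.0144
  r term: (2×0.0870)² = 0.0303
Total = 0.0467. Share from q = 0.0144/0.0467 = 0.308.

30.8%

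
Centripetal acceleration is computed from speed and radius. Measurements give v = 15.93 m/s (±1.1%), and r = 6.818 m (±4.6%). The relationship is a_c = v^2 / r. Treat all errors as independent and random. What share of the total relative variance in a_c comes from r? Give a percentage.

81.4%

(δa_c/a_c)² = (2·δv/v)² + (-1·δr/r)²
  v term: (2×0.0110)² = 0.000484
  r term: (-1×0.0460)² = 0.00212
Total = 0.00260. Share from r = 0.00212/0.00260 = 0.814.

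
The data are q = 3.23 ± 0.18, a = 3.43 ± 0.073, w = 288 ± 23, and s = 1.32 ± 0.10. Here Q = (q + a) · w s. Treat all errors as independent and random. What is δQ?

Let u = q + a = 6.66. δu = √(δq² + δa²) = √(0.0324 + 0.00533) = 0.194, so δu/u = 0.0292.
Q is then a monomial in u, w, s:
δQ/Q = √((δu/u)² + (1·δw/w)² + (1·δs/s)²) = √(0.000851 + 0.00638 + 0.00574) = 0.114
Q = 2530, so δQ = 0.114 × 2530 = 288.

288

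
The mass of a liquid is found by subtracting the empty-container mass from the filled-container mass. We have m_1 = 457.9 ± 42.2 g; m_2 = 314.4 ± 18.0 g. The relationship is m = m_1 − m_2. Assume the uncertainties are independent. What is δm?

45.9 g

For a sum/difference, combine absolute errors in quadrature:
  (δm_1)² = 1780;  (δm_2)² = 324
δm = √(2100) = 45.9 g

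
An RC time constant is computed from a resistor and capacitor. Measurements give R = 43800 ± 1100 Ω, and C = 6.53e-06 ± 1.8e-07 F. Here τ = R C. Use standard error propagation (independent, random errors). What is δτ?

Relative error in a monomial: (δτ/τ)² = Σ (nᵢ · δxᵢ/xᵢ)².
  (1·δR/R)² = (1×0.0251)² = 0.000631;  (1·δC/C)² = (1×0.0276)² = 0.000760
δτ/τ = √(0.00139) = 0.0373
τ = 0.286 s, so δτ = 0.0373 × 0.286 = 0.0107 s.

0.0107 s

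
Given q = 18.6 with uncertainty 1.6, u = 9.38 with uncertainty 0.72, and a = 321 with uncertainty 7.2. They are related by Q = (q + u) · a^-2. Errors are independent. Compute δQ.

2.09e-05

Let w = q + u = 28.0. δw = √(δq² + δu²) = √(2.56 + 0.518) = 1.75, so δw/w = 0.0627.
Q is then a monomial in w, a:
δQ/Q = √((δw/w)² + (-2·δa/a)²) = √(0.00393 + 0.00201) = 0.0771
Q = 0.000272, so δQ = 0.0771 × 0.000272 = 2.09e-05.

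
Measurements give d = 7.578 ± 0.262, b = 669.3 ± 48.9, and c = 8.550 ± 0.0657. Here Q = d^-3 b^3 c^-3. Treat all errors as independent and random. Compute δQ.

268

Products/powers → add relative errors in quadrature, weighted by exponent:
  (-3·δd/d)² = (-3×0.0346)² = 0.0108;  (3·δb/b)² = (3×0.0731)² = 0.0480;  (-3·δc/c)² = (-3×0.00768)² = 0.000531
δQ/Q = √(0.0593) = 0.244
Q = 1102, so δQ = 0.244 × 1102 = 268.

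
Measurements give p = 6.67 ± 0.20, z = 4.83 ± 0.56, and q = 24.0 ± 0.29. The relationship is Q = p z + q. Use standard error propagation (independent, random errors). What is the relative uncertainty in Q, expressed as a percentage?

6.88%

Let w = p·z = 32.2. δw/w = √((1·δp/p)² + (1·δz/z)²) = √(0.000899 + 0.0134) = 0.120, so δw = 3.86.
Q = w + q: δQ = √(δw² + δq²) = √(14.9 + 0.0841) = 3.87
Q = 56.2, so δQ/Q = 3.87/56.2 = 0.0688.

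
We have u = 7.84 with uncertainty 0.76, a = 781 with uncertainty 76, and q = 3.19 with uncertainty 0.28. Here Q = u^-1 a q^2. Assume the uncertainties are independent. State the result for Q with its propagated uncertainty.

1010 ± 226

Products/powers → add relative errors in quadrature, weighted by exponent:
  (-1·δu/u)² = (-1×0.0969)² = 0.00940;  (1·δa/a)² = (1×0.0973)² = 0.00947;  (2·δq/q)² = (2×0.0878)² = 0.0308
δQ/Q = √(0.0497) = 0.223
Q = 1010, so δQ = 0.223 × 1010 = 226.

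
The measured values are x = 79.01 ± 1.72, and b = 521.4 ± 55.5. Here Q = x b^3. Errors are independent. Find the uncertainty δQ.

For a monomial Q ∝ x, b^3, fractional errors add in quadrature:
  (1·δx/x)² = (1×0.0218)² = 0.000474;  (3·δb/b)² = (3×0.106)² = 0.102
δQ/Q = √(0.102) = 0.320
Q = 1.12e+10, so δQ = 0.320 × 1.12e+10 = 3.58e+09.

3.58e+09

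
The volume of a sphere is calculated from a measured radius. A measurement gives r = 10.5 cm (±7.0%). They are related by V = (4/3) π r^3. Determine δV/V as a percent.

V ∝ r^3, so δV/V = |3| · δr/r = 3 × 0.0700 = 0.210.

21.0%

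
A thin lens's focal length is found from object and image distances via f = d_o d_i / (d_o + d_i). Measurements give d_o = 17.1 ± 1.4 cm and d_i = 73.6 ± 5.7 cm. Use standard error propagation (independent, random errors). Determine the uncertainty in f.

0.944 cm

∂f/∂d_o = (d_i/(d_o+d_i))² = 0.658;  ∂f/∂d_i = (d_o/(d_o+d_i))² = 0.0355
δf = √((∂f/∂d_o · δd_o)² + (∂f/∂d_i · δd_i)²) = √(0.850 + 0.0410) = 0.944 cm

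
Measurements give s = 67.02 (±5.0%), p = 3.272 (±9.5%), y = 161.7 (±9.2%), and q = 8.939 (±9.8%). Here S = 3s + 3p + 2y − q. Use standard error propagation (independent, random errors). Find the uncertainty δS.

Sums and differences: (δS)² = Σ (cᵢ δxᵢ)².
  (3·δs)² = 101;  (3·δp)² = 0.870;  (2·δy)² = 885;  (δq)² = 0.767
δS = √(988) = 31.4

31.4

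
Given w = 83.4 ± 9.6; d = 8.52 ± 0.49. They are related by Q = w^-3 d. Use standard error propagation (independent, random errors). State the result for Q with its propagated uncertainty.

(1.47 ± 0.514) × 10^-5

Relative error in a monomial: (δQ/Q)² = Σ (nᵢ · δxᵢ/xᵢ)².
  (-3·δw/w)² = (-3×0.115)² = 0.119;  (1·δd/d)² = (1×0.0575)² = 0.00331
δQ/Q = √(0.123) = 0.350
Q = 1.47e-05, so δQ = 0.350 × 1.47e-05 = 5.14e-06.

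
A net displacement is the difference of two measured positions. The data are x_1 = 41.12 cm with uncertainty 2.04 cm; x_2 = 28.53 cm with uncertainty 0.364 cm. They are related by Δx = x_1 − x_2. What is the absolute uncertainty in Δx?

Each term contributes (cᵢ δxᵢ)² to (δΔx)²:
  (δx_1)² = 4.16;  (δx_2)² = 0.132
δΔx = √(4.29) = 2.07 cm

2.07 cm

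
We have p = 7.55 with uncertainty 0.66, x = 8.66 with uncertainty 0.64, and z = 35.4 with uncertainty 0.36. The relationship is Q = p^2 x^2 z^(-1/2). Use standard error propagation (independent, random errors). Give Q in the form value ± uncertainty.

Relative error in a monomial: (δQ/Q)² = Σ (nᵢ · δxᵢ/xᵢ)².
  (2·δp/p)² = (2×0.0874)² = 0.0306;  (2·δx/x)² = (2×0.0739)² = 0.0218;  (−½·δz/z)² = (-0.5×0.0102)² = 2.59e-05
δQ/Q = √(0.0524) = 0.229
Q = 719, so δQ = 0.229 × 719 = 165.

719 ± 165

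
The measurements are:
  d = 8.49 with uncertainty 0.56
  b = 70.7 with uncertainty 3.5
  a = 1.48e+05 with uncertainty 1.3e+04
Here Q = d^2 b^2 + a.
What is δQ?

60800

Let p = d^2·b^2 = 3.6e+05. δp/p = √((2·δd/d)² + (2·δb/b)²) = √(0.0174 + 0.00980) = 0.165, so δp = 59400.
Q = p + a: δQ = √(δp² + δa²) = √(3.53e+09 + 1.69e+08) = 60800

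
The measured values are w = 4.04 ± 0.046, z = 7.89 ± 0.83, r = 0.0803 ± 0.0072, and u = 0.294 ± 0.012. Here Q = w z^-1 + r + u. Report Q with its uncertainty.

0.886 ± 0.0560

Let p = w·z^-1 = 0.512. δp/p = √((1·δw/w)² + (-1·δz/z)²) = √(0.000130 + 0.0111) = 0.106, so δp = 0.0542.
Q = p + r + u: δQ = √(δp² + δr² + δu²) = √(0.00294 + 5.18e-05 + 0.000144) = 0.0560
Q = 0.886.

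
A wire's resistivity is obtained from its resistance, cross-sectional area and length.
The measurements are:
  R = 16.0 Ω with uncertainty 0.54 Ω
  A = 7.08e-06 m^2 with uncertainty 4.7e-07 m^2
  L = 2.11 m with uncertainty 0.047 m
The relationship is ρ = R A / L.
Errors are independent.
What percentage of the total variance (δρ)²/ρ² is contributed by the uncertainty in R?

18.9%

(δρ/ρ)² = (1·δR/R)² + (1·δA/A)² + (-1·δL/L)²
  R term: (1×0.0338)² = 0.00114
  A term: (1×0.0664)² = 0.00441
  L term: (-1×0.0223)² = 0.000496
Total = 0.00604. Share from R = 0.00114/0.00604 = 0.189.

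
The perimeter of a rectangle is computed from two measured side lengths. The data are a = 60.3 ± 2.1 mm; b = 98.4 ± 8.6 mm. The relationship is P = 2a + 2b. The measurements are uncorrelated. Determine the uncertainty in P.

17.7 mm

Sums and differences: (δP)² = Σ (cᵢ δxᵢ)².
  (2·δa)² = 17.6;  (2·δb)² = 296
δP = √(313) = 17.7 mm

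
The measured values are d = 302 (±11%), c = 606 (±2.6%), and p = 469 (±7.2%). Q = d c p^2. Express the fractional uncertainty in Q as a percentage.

Each factor contributes (exponent × relative error)² to (δQ/Q)²:
  (1·δd/d)² = (1×0.110)² = 0.0121;  (1·δc/c)² = (1×0.0260)² = 0.000676;  (2·δp/p)² = (2×0.0720)² = 0.0207
δQ/Q = √(0.0335) = 0.183

18.3%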